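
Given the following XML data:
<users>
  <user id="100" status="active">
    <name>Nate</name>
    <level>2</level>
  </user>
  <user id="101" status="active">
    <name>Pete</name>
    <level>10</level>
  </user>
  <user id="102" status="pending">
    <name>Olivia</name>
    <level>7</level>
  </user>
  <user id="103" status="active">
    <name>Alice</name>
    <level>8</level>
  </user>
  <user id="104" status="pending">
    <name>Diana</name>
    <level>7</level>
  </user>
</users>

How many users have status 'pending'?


Counting users with status='pending':
  Olivia (id=102) -> MATCH
  Diana (id=104) -> MATCH
Count: 2

ANSWER: 2


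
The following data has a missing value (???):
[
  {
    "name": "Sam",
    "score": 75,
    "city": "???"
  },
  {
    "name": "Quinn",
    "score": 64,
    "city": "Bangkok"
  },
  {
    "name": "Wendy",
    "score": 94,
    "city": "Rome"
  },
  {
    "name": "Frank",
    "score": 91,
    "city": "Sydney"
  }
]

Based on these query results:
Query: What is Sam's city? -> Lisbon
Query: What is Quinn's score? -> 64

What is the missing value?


The missing value is Sam's city
From query: Sam's city = Lisbon

ANSWER: Lisbon


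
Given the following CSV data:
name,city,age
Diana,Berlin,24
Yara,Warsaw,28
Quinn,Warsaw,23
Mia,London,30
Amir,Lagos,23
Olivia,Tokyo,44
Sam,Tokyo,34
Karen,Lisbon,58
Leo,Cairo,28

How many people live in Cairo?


Scanning city column for 'Cairo':
  Row 9: Leo -> MATCH
Total matches: 1

ANSWER: 1


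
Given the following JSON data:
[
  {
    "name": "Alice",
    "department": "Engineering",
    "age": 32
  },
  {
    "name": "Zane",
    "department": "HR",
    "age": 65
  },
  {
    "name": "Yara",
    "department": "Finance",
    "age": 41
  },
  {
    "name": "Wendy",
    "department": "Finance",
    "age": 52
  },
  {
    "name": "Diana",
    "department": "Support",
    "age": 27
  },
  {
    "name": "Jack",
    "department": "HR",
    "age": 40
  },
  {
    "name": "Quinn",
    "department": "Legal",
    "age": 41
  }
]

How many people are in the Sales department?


Scanning records for department = Sales
  No matches found
Count: 0

ANSWER: 0


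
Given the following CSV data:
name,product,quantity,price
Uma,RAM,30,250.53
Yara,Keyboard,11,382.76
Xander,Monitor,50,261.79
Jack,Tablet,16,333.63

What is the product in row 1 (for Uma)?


Row 1: Uma
Column 'product' = RAM

ANSWER: RAM


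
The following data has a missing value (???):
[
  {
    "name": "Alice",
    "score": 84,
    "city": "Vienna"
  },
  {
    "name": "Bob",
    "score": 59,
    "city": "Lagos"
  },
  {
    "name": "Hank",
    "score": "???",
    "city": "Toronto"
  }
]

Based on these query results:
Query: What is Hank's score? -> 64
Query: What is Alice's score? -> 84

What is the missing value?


The missing value is Hank's score
From query: Hank's score = 64

ANSWER: 64


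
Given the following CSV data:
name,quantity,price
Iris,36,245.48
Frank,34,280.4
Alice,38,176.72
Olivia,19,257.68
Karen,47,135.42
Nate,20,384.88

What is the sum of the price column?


Values in 'price' column:
  Row 1: 245.48
  Row 2: 280.4
  Row 3: 176.72
  Row 4: 257.68
  Row 5: 135.42
  Row 6: 384.88
Sum = 245.48 + 280.4 + 176.72 + 257.68 + 135.42 + 384.88 = 1480.58

ANSWER: 1480.58


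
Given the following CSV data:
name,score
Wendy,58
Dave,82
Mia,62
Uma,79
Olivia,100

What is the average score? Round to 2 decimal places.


Scores: 58, 82, 62, 79, 100
Sum = 381
Count = 5
Average = 381 / 5 = 76.20

ANSWER: 76.20


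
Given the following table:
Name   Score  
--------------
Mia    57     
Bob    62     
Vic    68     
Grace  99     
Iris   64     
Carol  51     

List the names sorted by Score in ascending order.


Sorting by Score (ascending):
  Carol: 51
  Mia: 57
  Bob: 62
  Iris: 64
  Vic: 68
  Grace: 99


ANSWER: Carol, Mia, Bob, Iris, Vic, Grace


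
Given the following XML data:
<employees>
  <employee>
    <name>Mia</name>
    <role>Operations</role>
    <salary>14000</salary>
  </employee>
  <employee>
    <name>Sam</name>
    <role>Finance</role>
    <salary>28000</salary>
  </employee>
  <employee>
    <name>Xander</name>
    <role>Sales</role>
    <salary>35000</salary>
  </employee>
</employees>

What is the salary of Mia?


Searching for <employee> with <name>Mia</name>
Found at position 1
<salary>14000</salary>

ANSWER: 14000


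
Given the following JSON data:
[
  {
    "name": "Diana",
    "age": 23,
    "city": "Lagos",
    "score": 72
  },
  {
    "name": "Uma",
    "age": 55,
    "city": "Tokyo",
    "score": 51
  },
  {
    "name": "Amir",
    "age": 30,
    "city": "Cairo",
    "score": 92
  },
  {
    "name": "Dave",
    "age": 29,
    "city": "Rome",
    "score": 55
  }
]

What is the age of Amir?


Looking up record where name = Amir
Record index: 2
Field 'age' = 30

ANSWER: 30


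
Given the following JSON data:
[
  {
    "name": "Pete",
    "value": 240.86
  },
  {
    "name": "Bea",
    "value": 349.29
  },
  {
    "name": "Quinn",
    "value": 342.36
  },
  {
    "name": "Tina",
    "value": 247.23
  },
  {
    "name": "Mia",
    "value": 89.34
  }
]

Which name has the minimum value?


Comparing values:
  Pete: 240.86
  Bea: 349.29
  Quinn: 342.36
  Tina: 247.23
  Mia: 89.34
Minimum: Mia (89.34)

ANSWER: Mia


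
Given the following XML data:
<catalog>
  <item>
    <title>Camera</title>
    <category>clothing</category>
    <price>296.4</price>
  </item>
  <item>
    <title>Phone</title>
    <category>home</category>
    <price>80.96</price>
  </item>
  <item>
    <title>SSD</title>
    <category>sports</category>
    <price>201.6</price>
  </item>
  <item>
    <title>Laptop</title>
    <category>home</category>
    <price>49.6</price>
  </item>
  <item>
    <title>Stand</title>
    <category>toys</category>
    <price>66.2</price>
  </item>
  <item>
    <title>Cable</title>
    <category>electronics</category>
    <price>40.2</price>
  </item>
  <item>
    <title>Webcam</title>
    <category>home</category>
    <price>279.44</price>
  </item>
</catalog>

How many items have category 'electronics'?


Scanning <item> elements for <category>electronics</category>:
  Item 6: Cable -> MATCH
Count: 1

ANSWER: 1


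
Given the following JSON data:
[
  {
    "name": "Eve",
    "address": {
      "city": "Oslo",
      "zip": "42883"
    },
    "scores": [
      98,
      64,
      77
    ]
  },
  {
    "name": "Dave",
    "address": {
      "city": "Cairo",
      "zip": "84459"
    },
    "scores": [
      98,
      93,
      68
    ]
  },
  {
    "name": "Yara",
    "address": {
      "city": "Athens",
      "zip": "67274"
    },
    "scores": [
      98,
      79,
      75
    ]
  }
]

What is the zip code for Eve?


Path: records[0].address.zip
Value: 42883

ANSWER: 42883


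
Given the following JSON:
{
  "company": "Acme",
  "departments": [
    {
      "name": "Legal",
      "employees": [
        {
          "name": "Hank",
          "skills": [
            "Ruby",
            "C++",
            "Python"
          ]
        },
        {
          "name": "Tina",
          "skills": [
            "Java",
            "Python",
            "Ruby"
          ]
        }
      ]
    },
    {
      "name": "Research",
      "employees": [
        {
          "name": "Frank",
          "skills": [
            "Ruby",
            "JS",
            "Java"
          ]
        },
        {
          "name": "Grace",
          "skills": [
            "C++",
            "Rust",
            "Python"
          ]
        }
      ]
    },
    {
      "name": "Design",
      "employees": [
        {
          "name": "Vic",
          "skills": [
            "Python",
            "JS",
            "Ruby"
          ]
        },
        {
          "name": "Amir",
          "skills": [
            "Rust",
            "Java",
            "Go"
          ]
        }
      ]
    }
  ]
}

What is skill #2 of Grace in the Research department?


Path: departments[1].employees[1].skills[1]
Value: Rust

ANSWER: Rust


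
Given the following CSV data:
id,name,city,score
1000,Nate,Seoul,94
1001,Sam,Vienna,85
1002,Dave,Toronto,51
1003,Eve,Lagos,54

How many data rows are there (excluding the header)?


Counting rows (excluding header):
Header: id,name,city,score
Data rows: 4

ANSWER: 4


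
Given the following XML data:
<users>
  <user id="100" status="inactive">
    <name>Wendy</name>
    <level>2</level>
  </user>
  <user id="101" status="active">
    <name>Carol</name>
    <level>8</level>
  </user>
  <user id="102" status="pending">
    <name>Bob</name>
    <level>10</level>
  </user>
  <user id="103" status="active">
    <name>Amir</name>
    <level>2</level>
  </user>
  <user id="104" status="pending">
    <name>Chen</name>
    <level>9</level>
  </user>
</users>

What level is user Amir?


Finding user: Amir
<level>2</level>

ANSWER: 2


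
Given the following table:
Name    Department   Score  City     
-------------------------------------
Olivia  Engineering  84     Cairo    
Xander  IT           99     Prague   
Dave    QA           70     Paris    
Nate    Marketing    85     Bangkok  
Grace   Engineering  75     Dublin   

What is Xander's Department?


Row 2: Xander
Department = IT

ANSWER: IT


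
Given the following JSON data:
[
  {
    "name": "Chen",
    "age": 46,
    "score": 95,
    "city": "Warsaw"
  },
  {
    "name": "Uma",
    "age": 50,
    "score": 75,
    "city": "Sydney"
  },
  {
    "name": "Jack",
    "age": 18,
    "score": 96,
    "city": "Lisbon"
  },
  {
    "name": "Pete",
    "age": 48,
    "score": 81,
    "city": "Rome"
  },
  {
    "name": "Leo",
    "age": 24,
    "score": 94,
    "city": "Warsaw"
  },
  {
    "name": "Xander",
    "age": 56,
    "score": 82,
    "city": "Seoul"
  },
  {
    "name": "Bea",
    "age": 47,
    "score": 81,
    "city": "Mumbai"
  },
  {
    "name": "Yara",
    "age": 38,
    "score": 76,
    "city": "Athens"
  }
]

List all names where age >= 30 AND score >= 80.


Checking both conditions:
  Chen (age=46, score=95) -> YES
  Uma (age=50, score=75) -> no
  Jack (age=18, score=96) -> no
  Pete (age=48, score=81) -> YES
  Leo (age=24, score=94) -> no
  Xander (age=56, score=82) -> YES
  Bea (age=47, score=81) -> YES
  Yara (age=38, score=76) -> no


ANSWER: Chen, Pete, Xander, Bea


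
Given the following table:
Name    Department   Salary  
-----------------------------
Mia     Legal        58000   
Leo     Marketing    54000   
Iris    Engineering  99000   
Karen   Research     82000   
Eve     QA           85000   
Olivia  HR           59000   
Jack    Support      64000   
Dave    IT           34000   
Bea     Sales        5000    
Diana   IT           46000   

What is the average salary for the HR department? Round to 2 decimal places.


HR department members:
  Olivia: 59000
Sum = 59000
Count = 1
Average = 59000 / 1 = 59000.00

ANSWER: 59000.00


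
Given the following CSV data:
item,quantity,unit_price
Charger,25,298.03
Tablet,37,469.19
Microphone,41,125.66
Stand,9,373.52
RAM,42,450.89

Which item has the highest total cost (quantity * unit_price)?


Computing row totals:
  Charger: 7450.75
  Tablet: 17360.03
  Microphone: 5152.06
  Stand: 3361.68
  RAM: 18937.38
Maximum: RAM (18937.38)

ANSWER: RAM


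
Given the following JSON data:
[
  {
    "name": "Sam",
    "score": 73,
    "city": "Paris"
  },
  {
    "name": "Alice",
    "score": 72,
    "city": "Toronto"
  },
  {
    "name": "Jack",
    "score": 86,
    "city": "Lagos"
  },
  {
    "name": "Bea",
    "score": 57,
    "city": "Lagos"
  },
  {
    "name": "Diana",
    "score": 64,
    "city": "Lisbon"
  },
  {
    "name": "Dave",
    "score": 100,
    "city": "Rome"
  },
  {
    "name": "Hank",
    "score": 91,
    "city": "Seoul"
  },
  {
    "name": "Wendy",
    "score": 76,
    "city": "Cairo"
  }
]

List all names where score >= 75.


Filtering records where score >= 75:
  Sam (score=73) -> no
  Alice (score=72) -> no
  Jack (score=86) -> YES
  Bea (score=57) -> no
  Diana (score=64) -> no
  Dave (score=100) -> YES
  Hank (score=91) -> YES
  Wendy (score=76) -> YES


ANSWER: Jack, Dave, Hank, Wendy


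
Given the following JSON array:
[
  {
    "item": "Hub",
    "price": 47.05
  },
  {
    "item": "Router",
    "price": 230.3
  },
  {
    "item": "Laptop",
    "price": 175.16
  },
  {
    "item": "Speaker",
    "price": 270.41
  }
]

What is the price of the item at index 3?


Array index 3 -> Speaker
price = 270.41

ANSWER: 270.41


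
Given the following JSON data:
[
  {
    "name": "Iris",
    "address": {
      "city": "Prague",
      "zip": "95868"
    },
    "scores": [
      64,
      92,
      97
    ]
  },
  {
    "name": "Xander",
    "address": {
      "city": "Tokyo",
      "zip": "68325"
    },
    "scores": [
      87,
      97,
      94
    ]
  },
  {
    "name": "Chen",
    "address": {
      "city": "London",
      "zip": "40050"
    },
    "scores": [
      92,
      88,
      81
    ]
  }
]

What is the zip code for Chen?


Path: records[2].address.zip
Value: 40050

ANSWER: 40050


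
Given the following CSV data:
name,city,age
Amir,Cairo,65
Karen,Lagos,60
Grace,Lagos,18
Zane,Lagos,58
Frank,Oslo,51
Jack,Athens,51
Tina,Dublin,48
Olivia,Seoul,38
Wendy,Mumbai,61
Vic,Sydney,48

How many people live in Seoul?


Scanning city column for 'Seoul':
  Row 8: Olivia -> MATCH
Total matches: 1

ANSWER: 1


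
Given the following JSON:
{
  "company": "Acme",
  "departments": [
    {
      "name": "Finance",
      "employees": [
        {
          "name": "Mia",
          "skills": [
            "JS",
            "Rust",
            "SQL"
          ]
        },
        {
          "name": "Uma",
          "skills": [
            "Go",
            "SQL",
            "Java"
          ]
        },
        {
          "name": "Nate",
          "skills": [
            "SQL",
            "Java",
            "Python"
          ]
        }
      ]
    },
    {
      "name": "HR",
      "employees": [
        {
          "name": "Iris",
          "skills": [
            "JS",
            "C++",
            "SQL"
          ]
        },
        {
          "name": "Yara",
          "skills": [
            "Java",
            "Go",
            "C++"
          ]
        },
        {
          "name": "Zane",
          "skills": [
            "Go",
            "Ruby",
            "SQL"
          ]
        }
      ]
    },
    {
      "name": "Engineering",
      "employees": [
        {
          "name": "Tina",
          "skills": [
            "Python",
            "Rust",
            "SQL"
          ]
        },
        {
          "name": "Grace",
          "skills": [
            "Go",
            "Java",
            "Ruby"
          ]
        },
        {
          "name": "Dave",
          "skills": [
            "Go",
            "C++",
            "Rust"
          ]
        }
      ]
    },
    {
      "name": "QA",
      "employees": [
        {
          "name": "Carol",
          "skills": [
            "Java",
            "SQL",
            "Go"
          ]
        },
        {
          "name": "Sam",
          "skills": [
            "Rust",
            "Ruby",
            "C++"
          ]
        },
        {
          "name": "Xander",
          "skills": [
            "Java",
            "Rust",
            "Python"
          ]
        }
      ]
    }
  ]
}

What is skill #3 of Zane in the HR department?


Path: departments[1].employees[2].skills[2]
Value: SQL

ANSWER: SQL


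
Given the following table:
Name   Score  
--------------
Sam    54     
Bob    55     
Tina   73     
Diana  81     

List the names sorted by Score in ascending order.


Sorting by Score (ascending):
  Sam: 54
  Bob: 55
  Tina: 73
  Diana: 81


ANSWER: Sam, Bob, Tina, Diana


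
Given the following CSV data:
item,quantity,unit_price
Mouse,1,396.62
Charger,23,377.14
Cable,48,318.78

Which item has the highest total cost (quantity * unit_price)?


Computing row totals:
  Mouse: 396.62
  Charger: 8674.22
  Cable: 15301.44
Maximum: Cable (15301.44)

ANSWER: Cable


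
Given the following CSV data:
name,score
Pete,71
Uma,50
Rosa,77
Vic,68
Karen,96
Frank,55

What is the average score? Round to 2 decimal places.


Scores: 71, 50, 77, 68, 96, 55
Sum = 417
Count = 6
Average = 417 / 6 = 69.50

ANSWER: 69.50


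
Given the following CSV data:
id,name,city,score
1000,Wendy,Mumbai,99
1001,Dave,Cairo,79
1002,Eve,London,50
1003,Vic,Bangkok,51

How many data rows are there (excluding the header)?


Counting rows (excluding header):
Header: id,name,city,score
Data rows: 4

ANSWER: 4


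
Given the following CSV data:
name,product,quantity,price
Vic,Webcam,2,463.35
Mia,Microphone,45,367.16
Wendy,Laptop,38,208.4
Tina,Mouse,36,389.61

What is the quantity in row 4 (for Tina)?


Row 4: Tina
Column 'quantity' = 36

ANSWER: 36


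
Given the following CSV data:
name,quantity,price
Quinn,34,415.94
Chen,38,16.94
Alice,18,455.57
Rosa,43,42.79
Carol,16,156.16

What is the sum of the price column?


Values in 'price' column:
  Row 1: 415.94
  Row 2: 16.94
  Row 3: 455.57
  Row 4: 42.79
  Row 5: 156.16
Sum = 415.94 + 16.94 + 455.57 + 42.79 + 156.16 = 1087.4

ANSWER: 1087.4


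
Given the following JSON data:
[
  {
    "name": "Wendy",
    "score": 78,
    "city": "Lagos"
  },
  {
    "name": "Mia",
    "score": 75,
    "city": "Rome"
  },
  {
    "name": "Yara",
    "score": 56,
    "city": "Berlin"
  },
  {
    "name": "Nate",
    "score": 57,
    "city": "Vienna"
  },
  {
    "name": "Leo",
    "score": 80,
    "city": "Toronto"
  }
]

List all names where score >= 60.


Filtering records where score >= 60:
  Wendy (score=78) -> YES
  Mia (score=75) -> YES
  Yara (score=56) -> no
  Nate (score=57) -> no
  Leo (score=80) -> YES


ANSWER: Wendy, Mia, Leo


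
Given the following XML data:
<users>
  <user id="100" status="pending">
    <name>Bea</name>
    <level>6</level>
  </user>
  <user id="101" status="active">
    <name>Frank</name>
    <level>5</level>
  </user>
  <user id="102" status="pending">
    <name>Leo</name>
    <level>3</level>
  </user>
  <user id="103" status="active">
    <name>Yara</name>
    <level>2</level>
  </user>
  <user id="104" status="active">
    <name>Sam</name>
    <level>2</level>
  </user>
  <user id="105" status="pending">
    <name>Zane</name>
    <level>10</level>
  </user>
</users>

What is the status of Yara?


Finding user with name = Yara
user id="103" status="active"

ANSWER: active


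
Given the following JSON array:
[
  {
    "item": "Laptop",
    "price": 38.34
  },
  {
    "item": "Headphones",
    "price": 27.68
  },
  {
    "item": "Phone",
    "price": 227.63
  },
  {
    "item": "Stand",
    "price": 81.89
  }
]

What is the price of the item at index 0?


Array index 0 -> Laptop
price = 38.34

ANSWER: 38.34


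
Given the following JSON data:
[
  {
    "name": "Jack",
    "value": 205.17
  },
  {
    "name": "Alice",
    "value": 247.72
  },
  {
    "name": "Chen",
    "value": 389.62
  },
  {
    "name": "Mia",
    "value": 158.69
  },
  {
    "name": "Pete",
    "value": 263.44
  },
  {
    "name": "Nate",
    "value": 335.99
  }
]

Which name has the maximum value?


Comparing values:
  Jack: 205.17
  Alice: 247.72
  Chen: 389.62
  Mia: 158.69
  Pete: 263.44
  Nate: 335.99
Maximum: Chen (389.62)

ANSWER: Chen


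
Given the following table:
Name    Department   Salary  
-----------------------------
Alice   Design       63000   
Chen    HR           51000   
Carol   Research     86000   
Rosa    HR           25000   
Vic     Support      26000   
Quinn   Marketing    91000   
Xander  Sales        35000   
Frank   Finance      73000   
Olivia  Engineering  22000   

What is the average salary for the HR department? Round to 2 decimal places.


HR department members:
  Chen: 51000
  Rosa: 25000
Sum = 76000
Count = 2
Average = 76000 / 2 = 38000.00

ANSWER: 38000.00


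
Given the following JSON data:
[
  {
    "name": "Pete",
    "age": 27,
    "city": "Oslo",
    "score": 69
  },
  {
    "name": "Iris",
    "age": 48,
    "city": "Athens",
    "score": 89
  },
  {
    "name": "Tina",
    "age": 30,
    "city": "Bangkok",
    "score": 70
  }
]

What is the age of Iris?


Looking up record where name = Iris
Record index: 1
Field 'age' = 48

ANSWER: 48


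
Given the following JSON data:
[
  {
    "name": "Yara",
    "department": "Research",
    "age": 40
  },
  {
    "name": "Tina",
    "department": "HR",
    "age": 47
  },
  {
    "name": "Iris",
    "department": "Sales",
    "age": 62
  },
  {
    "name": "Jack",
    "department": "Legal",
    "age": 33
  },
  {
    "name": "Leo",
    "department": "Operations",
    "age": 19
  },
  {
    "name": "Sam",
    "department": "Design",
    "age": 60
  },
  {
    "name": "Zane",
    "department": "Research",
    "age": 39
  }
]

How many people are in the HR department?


Scanning records for department = HR
  Record 1: Tina
Count: 1

ANSWER: 1


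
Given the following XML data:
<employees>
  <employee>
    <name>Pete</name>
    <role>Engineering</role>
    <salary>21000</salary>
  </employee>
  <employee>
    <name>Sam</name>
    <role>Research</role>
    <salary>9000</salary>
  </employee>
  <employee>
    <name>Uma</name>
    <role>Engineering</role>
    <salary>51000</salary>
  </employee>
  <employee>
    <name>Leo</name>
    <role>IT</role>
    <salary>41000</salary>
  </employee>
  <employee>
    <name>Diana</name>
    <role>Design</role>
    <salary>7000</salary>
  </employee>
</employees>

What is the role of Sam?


Searching for <employee> with <name>Sam</name>
Found at position 2
<role>Research</role>

ANSWER: Research


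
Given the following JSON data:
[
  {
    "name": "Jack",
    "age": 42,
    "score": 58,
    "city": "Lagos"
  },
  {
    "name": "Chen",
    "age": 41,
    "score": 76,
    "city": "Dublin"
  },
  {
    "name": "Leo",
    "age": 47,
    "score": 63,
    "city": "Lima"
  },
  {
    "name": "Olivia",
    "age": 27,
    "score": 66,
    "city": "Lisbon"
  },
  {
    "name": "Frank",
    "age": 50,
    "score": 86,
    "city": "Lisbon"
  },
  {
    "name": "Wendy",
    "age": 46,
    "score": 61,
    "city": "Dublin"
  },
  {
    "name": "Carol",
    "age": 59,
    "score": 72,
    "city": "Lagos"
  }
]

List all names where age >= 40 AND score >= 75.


Checking both conditions:
  Jack (age=42, score=58) -> no
  Chen (age=41, score=76) -> YES
  Leo (age=47, score=63) -> no
  Olivia (age=27, score=66) -> no
  Frank (age=50, score=86) -> YES
  Wendy (age=46, score=61) -> no
  Carol (age=59, score=72) -> no


ANSWER: Chen, Frank


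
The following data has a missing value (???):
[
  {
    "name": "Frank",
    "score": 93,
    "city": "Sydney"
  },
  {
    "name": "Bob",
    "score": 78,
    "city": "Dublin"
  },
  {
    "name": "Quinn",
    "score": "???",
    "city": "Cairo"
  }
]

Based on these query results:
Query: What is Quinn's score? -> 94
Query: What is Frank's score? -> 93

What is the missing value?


The missing value is Quinn's score
From query: Quinn's score = 94

ANSWER: 94


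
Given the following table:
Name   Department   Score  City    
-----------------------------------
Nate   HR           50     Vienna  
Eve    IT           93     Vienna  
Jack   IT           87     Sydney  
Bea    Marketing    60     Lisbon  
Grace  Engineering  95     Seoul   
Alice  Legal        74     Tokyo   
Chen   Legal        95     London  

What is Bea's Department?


Row 4: Bea
Department = Marketing

ANSWER: Marketing


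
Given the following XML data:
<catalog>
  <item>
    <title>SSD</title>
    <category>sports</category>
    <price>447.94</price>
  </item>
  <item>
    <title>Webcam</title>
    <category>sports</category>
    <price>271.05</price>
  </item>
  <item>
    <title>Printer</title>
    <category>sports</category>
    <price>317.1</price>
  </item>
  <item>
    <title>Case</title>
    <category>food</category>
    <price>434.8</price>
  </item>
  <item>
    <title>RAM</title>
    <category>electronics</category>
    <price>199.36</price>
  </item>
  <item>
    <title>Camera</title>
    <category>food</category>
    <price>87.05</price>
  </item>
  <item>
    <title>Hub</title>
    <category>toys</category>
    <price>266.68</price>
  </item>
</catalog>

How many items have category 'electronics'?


Scanning <item> elements for <category>electronics</category>:
  Item 5: RAM -> MATCH
Count: 1

ANSWER: 1


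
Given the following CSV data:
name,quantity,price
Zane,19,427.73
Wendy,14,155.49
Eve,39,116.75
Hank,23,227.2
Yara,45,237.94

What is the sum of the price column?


Values in 'price' column:
  Row 1: 427.73
  Row 2: 155.49
  Row 3: 116.75
  Row 4: 227.2
  Row 5: 237.94
Sum = 427.73 + 155.49 + 116.75 + 227.2 + 237.94 = 1165.11

ANSWER: 1165.11


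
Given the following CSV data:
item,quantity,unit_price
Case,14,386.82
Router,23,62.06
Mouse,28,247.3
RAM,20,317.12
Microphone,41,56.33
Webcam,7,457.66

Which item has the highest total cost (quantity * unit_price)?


Computing row totals:
  Case: 5415.48
  Router: 1427.38
  Mouse: 6924.4
  RAM: 6342.4
  Microphone: 2309.53
  Webcam: 3203.62
Maximum: Mouse (6924.4)

ANSWER: Mouse


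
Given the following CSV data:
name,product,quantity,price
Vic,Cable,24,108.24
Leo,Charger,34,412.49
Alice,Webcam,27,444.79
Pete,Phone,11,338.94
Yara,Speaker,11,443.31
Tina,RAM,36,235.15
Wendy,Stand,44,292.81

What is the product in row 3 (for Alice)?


Row 3: Alice
Column 'product' = Webcam

ANSWER: Webcam


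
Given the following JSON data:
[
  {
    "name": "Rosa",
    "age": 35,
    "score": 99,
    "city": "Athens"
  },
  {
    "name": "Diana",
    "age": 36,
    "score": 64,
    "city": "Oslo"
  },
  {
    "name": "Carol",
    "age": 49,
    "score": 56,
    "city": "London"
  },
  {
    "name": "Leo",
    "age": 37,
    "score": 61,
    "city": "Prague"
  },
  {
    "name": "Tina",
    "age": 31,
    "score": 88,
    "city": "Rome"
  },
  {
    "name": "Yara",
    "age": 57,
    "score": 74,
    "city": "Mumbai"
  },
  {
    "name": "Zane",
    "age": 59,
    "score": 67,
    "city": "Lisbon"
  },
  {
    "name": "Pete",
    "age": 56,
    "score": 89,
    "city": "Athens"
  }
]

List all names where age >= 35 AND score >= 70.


Checking both conditions:
  Rosa (age=35, score=99) -> YES
  Diana (age=36, score=64) -> no
  Carol (age=49, score=56) -> no
  Leo (age=37, score=61) -> no
  Tina (age=31, score=88) -> no
  Yara (age=57, score=74) -> YES
  Zane (age=59, score=67) -> no
  Pete (age=56, score=89) -> YES


ANSWER: Rosa, Yara, Pete


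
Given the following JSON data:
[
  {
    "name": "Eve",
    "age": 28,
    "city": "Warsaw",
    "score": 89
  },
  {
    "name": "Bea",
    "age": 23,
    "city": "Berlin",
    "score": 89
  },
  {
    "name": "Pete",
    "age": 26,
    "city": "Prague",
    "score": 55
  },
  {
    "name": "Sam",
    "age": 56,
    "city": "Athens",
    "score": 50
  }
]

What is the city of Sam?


Looking up record where name = Sam
Record index: 3
Field 'city' = Athens

ANSWER: Athens


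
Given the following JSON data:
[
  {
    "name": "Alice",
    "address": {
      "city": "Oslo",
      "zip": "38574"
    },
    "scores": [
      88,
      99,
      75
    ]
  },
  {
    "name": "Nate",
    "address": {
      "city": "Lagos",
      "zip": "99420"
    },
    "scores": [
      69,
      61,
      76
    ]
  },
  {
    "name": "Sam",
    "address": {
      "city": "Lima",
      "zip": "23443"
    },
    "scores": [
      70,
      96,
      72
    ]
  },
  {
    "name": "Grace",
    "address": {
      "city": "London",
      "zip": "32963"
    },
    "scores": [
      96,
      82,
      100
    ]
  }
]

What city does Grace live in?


Path: records[3].address.city
Value: London

ANSWER: London


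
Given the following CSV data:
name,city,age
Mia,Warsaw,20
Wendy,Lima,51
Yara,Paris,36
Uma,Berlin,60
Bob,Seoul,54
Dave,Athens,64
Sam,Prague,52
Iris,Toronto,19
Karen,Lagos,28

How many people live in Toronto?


Scanning city column for 'Toronto':
  Row 8: Iris -> MATCH
Total matches: 1

ANSWER: 1


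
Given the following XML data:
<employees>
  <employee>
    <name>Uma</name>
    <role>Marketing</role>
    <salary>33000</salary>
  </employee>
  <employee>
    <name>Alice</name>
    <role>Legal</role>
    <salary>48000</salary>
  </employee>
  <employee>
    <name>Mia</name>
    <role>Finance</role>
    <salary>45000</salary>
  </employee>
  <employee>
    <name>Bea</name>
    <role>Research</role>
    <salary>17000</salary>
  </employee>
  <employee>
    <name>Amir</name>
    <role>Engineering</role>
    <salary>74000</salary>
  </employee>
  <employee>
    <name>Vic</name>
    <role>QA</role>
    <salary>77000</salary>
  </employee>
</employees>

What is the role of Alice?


Searching for <employee> with <name>Alice</name>
Found at position 2
<role>Legal</role>

ANSWER: Legal


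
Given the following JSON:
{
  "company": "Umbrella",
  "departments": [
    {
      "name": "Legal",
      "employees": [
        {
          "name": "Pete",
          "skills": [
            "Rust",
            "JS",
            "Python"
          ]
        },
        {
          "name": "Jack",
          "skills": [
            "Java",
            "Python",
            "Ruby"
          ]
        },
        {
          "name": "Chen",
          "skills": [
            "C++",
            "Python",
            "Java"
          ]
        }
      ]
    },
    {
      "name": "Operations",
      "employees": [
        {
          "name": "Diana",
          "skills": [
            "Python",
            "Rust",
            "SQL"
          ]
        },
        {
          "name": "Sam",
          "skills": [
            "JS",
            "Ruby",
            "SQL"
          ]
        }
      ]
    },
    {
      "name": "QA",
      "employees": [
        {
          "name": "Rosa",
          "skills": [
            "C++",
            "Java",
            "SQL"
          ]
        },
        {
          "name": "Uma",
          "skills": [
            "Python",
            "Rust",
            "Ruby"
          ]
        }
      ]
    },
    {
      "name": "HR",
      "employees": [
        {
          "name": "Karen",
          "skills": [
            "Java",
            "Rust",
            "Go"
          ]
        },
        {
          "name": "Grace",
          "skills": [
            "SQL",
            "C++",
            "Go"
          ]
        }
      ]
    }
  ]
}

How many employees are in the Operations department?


Path: departments[1].employees
Count: 2

ANSWER: 2


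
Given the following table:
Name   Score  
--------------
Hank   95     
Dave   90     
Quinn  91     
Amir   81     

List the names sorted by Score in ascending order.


Sorting by Score (ascending):
  Amir: 81
  Dave: 90
  Quinn: 91
  Hank: 95


ANSWER: Amir, Dave, Quinn, Hank


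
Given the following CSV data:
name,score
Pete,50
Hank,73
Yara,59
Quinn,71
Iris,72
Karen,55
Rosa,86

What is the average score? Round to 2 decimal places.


Scores: 50, 73, 59, 71, 72, 55, 86
Sum = 466
Count = 7
Average = 466 / 7 = 66.57

ANSWER: 66.57


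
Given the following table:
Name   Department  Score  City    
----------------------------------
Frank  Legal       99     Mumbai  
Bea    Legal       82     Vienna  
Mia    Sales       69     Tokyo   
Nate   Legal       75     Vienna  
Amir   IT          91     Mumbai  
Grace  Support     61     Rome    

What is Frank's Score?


Row 1: Frank
Score = 99

ANSWER: 99


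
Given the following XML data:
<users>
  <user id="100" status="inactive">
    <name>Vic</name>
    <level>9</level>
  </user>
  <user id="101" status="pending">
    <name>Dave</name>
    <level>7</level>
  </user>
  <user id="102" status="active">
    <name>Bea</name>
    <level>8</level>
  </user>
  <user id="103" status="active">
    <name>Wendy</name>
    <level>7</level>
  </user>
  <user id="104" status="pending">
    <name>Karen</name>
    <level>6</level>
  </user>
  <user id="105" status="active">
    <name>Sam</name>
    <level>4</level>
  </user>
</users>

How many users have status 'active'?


Counting users with status='active':
  Bea (id=102) -> MATCH
  Wendy (id=103) -> MATCH
  Sam (id=105) -> MATCH
Count: 3

ANSWER: 3


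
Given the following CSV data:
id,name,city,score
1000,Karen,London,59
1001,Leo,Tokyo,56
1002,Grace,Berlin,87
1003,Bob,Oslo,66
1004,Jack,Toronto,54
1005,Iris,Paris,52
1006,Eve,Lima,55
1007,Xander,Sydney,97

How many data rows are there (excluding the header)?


Counting rows (excluding header):
Header: id,name,city,score
Data rows: 8

ANSWER: 8


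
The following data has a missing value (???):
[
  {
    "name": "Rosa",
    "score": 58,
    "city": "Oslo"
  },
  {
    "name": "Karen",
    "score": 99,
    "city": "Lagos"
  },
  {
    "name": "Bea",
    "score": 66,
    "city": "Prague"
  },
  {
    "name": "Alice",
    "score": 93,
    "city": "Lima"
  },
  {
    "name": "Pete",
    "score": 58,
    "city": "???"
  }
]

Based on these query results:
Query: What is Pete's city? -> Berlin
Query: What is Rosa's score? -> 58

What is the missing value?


The missing value is Pete's city
From query: Pete's city = Berlin

ANSWER: Berlin


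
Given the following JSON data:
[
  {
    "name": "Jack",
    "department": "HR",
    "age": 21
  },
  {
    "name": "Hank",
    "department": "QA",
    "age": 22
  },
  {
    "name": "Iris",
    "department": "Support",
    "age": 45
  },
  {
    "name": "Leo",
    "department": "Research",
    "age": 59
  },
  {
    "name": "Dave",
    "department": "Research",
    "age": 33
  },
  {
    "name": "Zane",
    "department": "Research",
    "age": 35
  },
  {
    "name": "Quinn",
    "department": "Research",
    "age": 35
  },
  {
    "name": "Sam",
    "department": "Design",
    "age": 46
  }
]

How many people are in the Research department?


Scanning records for department = Research
  Record 3: Leo
  Record 4: Dave
  Record 5: Zane
  Record 6: Quinn
Count: 4

ANSWER: 4


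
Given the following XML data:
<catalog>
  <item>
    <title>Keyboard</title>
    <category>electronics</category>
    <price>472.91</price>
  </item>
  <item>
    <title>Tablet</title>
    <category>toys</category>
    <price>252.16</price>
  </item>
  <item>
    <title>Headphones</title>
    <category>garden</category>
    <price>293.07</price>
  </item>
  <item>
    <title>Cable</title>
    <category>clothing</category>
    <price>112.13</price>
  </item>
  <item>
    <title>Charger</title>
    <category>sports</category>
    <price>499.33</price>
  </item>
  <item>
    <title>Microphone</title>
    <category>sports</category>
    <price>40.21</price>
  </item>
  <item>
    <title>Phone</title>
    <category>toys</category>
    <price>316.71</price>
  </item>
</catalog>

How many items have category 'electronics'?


Scanning <item> elements for <category>electronics</category>:
  Item 1: Keyboard -> MATCH
Count: 1

ANSWER: 1


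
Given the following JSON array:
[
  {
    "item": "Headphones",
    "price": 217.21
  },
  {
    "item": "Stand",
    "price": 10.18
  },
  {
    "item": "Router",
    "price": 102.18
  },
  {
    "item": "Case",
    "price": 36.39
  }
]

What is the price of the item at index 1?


Array index 1 -> Stand
price = 10.18

ANSWER: 10.18


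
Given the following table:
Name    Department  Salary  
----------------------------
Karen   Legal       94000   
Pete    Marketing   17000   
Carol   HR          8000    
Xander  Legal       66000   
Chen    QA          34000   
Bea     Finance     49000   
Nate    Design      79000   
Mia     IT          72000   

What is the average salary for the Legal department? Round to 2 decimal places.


Legal department members:
  Karen: 94000
  Xander: 66000
Sum = 160000
Count = 2
Average = 160000 / 2 = 80000.00

ANSWER: 80000.00


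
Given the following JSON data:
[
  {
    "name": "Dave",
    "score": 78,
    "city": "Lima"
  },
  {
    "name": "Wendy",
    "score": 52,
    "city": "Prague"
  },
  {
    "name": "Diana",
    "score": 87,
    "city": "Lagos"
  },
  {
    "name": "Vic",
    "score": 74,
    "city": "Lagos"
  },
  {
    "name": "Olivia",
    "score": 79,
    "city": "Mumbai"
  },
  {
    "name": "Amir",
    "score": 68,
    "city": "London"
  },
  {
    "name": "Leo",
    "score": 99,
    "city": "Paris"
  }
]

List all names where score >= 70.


Filtering records where score >= 70:
  Dave (score=78) -> YES
  Wendy (score=52) -> no
  Diana (score=87) -> YES
  Vic (score=74) -> YES
  Olivia (score=79) -> YES
  Amir (score=68) -> no
  Leo (score=99) -> YES


ANSWER: Dave, Diana, Vic, Olivia, Leo


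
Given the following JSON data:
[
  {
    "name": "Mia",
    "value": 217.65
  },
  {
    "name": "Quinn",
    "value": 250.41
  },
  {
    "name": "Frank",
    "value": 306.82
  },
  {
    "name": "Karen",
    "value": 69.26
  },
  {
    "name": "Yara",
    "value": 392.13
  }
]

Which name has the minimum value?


Comparing values:
  Mia: 217.65
  Quinn: 250.41
  Frank: 306.82
  Karen: 69.26
  Yara: 392.13
Minimum: Karen (69.26)

ANSWER: Karen


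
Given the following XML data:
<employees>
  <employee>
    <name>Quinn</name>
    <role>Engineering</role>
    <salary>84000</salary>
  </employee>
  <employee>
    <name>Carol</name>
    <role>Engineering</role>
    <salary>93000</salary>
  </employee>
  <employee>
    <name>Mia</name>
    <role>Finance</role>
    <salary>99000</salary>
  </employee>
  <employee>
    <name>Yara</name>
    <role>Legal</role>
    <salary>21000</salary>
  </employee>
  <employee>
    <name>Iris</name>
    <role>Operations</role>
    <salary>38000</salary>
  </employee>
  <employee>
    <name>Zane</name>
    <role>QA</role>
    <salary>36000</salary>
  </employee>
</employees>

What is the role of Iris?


Searching for <employee> with <name>Iris</name>
Found at position 5
<role>Operations</role>

ANSWER: Operations


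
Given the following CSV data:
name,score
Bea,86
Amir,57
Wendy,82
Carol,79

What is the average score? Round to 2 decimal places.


Scores: 86, 57, 82, 79
Sum = 304
Count = 4
Average = 304 / 4 = 76.00

ANSWER: 76.00


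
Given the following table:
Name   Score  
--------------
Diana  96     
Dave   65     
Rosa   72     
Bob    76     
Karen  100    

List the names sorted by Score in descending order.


Sorting by Score (descending):
  Karen: 100
  Diana: 96
  Bob: 76
  Rosa: 72
  Dave: 65


ANSWER: Karen, Diana, Bob, Rosa, Dave


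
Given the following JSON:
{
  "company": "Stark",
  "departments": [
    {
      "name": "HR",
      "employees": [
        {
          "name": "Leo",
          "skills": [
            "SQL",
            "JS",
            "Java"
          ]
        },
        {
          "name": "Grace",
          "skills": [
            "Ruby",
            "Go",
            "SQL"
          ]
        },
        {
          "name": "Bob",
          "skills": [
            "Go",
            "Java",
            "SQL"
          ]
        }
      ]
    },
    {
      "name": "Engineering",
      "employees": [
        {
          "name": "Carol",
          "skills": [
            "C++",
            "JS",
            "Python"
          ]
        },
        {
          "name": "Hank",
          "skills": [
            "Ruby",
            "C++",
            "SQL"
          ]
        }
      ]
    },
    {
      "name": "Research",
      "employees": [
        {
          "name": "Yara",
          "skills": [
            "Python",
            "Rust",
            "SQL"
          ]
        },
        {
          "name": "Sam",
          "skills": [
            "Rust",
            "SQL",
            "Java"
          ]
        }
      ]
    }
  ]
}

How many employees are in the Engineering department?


Path: departments[1].employees
Count: 2

ANSWER: 2


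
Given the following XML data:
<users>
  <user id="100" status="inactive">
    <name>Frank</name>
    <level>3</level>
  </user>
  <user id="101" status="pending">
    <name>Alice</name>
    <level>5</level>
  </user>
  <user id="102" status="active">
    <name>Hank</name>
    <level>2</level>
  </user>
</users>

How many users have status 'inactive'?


Counting users with status='inactive':
  Frank (id=100) -> MATCH
Count: 1

ANSWER: 1


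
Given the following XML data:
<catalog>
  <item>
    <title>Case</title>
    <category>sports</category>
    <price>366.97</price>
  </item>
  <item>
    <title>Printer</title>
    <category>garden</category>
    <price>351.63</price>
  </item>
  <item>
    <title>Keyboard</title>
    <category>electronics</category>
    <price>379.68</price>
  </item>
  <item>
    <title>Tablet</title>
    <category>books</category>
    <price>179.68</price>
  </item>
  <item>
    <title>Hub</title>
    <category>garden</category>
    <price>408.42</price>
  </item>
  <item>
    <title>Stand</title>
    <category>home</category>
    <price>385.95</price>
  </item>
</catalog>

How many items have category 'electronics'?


Scanning <item> elements for <category>electronics</category>:
  Item 3: Keyboard -> MATCH
Count: 1

ANSWER: 1
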